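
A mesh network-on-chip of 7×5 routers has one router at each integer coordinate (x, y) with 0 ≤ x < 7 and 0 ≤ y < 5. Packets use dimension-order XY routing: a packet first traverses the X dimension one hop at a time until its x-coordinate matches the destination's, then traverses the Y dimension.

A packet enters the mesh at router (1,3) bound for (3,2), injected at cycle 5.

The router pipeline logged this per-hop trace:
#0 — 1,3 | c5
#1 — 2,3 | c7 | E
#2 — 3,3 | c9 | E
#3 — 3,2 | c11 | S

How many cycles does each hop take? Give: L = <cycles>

From hop 0 (5) to hop 1 (7): +2 cycles.
Each hop adds L, hence L = 2.

L = 2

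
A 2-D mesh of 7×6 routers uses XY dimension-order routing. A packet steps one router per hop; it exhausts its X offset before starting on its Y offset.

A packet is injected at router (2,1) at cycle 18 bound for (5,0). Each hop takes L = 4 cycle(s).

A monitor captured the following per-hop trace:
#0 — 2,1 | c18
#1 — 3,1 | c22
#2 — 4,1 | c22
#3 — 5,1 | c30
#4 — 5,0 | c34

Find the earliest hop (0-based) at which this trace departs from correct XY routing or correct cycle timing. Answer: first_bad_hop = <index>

[1] (+1,+0) / 4c ⇒ ok
[2] (+1,+0) / 0c ⇒ BAD: Δcyc=0≠L

first_bad_hop = 2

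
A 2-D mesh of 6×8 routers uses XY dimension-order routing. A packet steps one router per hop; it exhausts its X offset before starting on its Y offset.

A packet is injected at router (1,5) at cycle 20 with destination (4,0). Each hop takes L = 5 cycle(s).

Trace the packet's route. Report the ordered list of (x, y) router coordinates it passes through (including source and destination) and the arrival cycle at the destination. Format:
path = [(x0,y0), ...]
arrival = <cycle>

path = [(1,5), (2,5), (3,5), (4,5), (4,4), (4,3), (4,2), (4,1), (4,0)]
arrival = 60

hop 0: (1,5) @ cyc 20
hop 1: (2,5) @ cyc 25  [E]
hop 2: (3,5) @ cyc 30  [E]
hop 3: (4,5) @ cyc 35  [E]
hop 4: (4,4) @ cyc 40  [S]
hop 5: (4,3) @ cyc 45  [S]
hop 6: (4,2) @ cyc 50  [S]
hop 7: (4,1) @ cyc 55  [S]
hop 8: (4,0) @ cyc 60  [S]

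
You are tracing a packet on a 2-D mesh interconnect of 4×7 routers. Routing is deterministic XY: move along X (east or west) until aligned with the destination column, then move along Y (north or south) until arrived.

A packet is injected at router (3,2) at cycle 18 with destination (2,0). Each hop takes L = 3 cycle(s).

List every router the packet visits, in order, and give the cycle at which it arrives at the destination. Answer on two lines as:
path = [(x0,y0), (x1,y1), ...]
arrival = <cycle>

hop 0: (3,2) @ cyc 18
hop 1: (2,2) @ cyc 21  [W]
hop 2: (2,1) @ cyc 24  [S]
hop 3: (2,0) @ cyc 27  [S]

path = [(3,2), (2,2), (2,1), (2,0)]
arrival = 27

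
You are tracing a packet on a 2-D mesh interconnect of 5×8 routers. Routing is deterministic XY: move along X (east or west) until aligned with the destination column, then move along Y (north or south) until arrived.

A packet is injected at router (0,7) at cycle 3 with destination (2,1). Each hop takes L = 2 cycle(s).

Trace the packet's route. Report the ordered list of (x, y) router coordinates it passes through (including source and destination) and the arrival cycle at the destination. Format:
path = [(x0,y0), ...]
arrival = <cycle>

path = [(0,7), (1,7), (2,7), (2,6), (2,5), (2,4), (2,3), (2,2), (2,1)]
arrival = 19

src (0,7)  cyc=3
E→(1,7)  cyc=5
E→(2,7)  cyc=7
S→(2,6)  cyc=9
S→(2,5)  cyc=11
S→(2,4)  cyc=13
S→(2,3)  cyc=15
S→(2,2)  cyc=17
S→(2,1)  cyc=19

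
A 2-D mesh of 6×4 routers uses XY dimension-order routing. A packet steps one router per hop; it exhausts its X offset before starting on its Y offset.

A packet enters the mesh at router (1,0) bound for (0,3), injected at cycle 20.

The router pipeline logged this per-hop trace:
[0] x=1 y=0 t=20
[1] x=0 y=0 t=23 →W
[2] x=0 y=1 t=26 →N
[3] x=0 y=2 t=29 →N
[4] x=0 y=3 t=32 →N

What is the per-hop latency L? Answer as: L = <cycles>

L = 3

Δcyc across hop 0→1: 23 − 20 = 3.
Per-hop latency L = Δcyc = 3.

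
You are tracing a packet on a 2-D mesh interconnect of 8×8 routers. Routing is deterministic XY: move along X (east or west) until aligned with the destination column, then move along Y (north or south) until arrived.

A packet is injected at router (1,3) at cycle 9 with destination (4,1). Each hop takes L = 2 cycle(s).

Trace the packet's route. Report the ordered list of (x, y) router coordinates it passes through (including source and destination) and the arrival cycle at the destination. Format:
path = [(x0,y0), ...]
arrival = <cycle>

[0] x=1 y=3 t=9
[1] x=2 y=3 t=11 →E
[2] x=3 y=3 t=13 →E
[3] x=4 y=3 t=15 →E
[4] x=4 y=2 t=17 →S
[5] x=4 y=1 t=19 →S

path = [(1,3), (2,3), (3,3), (4,3), (4,2), (4,1)]
arrival = 19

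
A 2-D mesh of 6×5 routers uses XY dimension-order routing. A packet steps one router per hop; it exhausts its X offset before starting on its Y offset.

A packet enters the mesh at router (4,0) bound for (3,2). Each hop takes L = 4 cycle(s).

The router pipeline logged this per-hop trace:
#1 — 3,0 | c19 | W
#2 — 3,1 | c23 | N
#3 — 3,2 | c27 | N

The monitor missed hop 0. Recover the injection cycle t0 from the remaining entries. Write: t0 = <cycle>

At hop 1 the cycle is 19; in general cyc_k = t0 + kL.
Subtract one hop: t0 = 19 − 4 = 15.

t0 = 15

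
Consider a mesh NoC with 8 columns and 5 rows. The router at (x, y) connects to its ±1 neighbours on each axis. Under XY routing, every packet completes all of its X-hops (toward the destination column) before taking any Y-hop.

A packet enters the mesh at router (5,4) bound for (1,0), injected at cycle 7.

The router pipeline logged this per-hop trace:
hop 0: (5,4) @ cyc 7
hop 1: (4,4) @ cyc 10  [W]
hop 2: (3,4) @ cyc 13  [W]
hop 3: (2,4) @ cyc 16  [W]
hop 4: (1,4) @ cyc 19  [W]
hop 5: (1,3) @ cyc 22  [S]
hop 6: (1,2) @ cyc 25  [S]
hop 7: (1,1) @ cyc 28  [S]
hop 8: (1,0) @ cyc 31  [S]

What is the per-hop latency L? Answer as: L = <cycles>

cyc[1] − cyc[0] = 10 − 7 = 3.
Each hop adds L, hence L = 3.

L = 3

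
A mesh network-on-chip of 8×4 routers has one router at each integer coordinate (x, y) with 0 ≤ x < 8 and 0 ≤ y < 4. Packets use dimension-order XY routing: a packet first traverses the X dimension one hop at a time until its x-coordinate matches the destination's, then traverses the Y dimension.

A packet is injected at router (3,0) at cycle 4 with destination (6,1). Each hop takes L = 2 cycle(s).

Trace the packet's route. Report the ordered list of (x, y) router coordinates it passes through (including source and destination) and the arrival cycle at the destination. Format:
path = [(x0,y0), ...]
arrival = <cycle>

t=4: at (3,0)
t=6: at (4,0) after E
t=8: at (5,0) after E
t=10: at (6,0) after E
t=12: at (6,1) after N

path = [(3,0), (4,0), (5,0), (6,0), (6,1)]
arrival = 12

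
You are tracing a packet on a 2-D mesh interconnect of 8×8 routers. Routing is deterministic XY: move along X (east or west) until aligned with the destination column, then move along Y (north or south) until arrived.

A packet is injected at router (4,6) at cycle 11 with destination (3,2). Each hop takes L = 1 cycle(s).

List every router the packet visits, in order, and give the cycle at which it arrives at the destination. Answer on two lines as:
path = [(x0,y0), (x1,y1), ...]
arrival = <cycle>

path = [(4,6), (3,6), (3,5), (3,4), (3,3), (3,2)]
arrival = 16

src (4,6)  cyc=11
W→(3,6)  cyc=12
S→(3,5)  cyc=13
S→(3,4)  cyc=14
S→(3,3)  cyc=15
S→(3,2)  cyc=16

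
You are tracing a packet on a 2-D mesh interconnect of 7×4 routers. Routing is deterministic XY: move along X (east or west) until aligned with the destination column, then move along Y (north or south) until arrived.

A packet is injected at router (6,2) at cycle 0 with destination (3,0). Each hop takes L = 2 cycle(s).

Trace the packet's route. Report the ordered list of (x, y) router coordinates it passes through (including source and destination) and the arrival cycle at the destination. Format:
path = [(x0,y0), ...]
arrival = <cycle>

path = [(6,2), (5,2), (4,2), (3,2), (3,1), (3,0)]
arrival = 10

t=0: at (6,2)
t=2: at (5,2) after W
t=4: at (4,2) after W
t=6: at (3,2) after W
t=8: at (3,1) after S
t=10: at (3,0) after S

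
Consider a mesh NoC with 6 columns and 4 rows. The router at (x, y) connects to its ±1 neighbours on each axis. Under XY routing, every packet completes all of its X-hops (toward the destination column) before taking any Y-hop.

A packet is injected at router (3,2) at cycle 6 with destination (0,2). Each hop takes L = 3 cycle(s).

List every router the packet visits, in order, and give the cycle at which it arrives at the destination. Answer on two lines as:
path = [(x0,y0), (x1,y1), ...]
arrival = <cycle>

path = [(3,2), (2,2), (1,2), (0,2)]
arrival = 15

t=6: at (3,2)
t=9: at (2,2) after W
t=12: at (1,2) after W
t=15: at (0,2) after W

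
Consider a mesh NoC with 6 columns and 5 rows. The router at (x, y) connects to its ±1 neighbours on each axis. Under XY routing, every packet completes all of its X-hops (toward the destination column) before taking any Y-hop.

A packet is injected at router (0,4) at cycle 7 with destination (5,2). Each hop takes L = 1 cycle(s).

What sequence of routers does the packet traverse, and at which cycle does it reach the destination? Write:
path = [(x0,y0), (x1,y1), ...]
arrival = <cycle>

path = [(0,4), (1,4), (2,4), (3,4), (4,4), (5,4), (5,3), (5,2)]
arrival = 14

hop 0: (0,4) @ cyc 7
hop 1: (1,4) @ cyc 8  [E]
hop 2: (2,4) @ cyc 9  [E]
hop 3: (3,4) @ cyc 10  [E]
hop 4: (4,4) @ cyc 11  [E]
hop 5: (5,4) @ cyc 12  [E]
hop 6: (5,3) @ cyc 13  [S]
hop 7: (5,2) @ cyc 14  [S]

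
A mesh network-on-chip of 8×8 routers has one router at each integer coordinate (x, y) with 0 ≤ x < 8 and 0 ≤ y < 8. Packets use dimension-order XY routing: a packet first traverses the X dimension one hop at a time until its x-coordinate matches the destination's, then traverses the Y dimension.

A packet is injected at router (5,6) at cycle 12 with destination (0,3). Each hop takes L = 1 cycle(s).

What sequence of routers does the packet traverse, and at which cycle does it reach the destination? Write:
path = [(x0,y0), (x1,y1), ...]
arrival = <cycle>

#0 — 5,6 | c12
#1 — 4,6 | c13 | W
#2 — 3,6 | c14 | W
#3 — 2,6 | c15 | W
#4 — 1,6 | c16 | W
#5 — 0,6 | c17 | W
#6 — 0,5 | c18 | S
#7 — 0,4 | c19 | S
#8 — 0,3 | c20 | S

path = [(5,6), (4,6), (3,6), (2,6), (1,6), (0,6), (0,5), (0,4), (0,3)]
arrival = 20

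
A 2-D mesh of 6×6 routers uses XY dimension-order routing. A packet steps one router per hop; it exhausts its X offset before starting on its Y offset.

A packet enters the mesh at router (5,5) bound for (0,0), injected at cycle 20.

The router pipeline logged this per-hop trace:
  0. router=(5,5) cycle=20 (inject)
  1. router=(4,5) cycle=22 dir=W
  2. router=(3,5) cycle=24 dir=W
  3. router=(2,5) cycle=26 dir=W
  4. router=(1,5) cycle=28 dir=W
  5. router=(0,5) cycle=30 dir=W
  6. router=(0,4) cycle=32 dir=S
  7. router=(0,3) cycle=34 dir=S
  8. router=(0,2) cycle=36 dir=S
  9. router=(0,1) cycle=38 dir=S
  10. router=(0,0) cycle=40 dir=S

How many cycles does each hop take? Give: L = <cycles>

Between hops 0 and 1 the cycle counter advances 22 − 20 = 2.
That increment is L by definition: L = 2.

L = 2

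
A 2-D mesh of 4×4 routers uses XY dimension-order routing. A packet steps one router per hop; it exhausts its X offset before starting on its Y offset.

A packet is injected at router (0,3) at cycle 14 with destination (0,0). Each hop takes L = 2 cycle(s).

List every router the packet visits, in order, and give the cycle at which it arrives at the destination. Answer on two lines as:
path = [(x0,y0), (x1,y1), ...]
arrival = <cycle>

path = [(0,3), (0,2), (0,1), (0,0)]
arrival = 20

  0. router=(0,3) cycle=14 (inject)
  1. router=(0,2) cycle=16 dir=S
  2. router=(0,1) cycle=18 dir=S
  3. router=(0,0) cycle=20 dir=S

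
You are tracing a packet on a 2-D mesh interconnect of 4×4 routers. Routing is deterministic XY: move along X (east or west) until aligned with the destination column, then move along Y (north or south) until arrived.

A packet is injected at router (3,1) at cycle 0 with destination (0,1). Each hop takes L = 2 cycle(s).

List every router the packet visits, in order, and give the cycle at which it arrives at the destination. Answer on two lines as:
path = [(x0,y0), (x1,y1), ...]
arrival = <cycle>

path = [(3,1), (2,1), (1,1), (0,1)]
arrival = 6

#0 — 3,1 | c0
#1 — 2,1 | c2 | W
#2 — 1,1 | c4 | W
#3 — 0,1 | c6 | W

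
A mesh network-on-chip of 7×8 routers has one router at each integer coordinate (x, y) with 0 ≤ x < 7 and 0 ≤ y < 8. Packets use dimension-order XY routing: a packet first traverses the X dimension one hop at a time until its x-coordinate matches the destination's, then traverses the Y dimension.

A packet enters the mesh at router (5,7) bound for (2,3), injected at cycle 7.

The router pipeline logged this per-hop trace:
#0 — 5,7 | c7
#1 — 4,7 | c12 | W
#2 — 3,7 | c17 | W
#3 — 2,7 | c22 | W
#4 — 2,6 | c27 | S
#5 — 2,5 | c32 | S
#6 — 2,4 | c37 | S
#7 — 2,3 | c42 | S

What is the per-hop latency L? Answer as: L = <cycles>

L = 5

cyc[1] − cyc[0] = 12 − 7 = 5.
One hop costs L cycles, so L = 5.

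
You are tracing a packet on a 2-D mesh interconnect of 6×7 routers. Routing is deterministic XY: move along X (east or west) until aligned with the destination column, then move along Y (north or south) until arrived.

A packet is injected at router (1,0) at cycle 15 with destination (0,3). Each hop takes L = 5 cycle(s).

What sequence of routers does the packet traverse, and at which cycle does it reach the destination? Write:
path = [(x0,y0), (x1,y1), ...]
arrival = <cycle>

path = [(1,0), (0,0), (0,1), (0,2), (0,3)]
arrival = 35

t=15: at (1,0)
t=20: at (0,0) after W
t=25: at (0,1) after N
t=30: at (0,2) after N
t=35: at (0,3) after N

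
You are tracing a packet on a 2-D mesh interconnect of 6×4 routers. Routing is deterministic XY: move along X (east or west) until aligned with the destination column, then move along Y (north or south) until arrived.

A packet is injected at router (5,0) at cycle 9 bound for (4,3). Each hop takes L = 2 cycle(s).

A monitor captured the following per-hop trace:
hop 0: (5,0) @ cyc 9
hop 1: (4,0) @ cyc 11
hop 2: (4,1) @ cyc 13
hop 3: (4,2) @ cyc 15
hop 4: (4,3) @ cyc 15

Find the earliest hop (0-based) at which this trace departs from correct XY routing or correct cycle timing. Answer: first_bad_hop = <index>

first_bad_hop = 4

hop 1: step (-1,+0), +2 cyc — ok
hop 2: step (+0,+1), +2 cyc — ok
hop 3: step (+0,+1), +2 cyc — ok
hop 4: step (+0,+1), +0 cyc — BAD: Δcyc=0≠L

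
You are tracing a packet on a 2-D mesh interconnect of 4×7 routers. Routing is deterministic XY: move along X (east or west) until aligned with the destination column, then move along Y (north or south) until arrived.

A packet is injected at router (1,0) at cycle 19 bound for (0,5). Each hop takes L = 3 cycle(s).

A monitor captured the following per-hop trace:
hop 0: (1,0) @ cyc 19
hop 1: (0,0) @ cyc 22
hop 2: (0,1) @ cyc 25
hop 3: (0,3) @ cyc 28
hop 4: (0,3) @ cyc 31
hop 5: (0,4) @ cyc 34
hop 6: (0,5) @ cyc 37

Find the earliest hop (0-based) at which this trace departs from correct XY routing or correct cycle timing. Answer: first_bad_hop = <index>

  1: Δx=-1 Δy=+0 Δt=3 [ok]
  2: Δx=+0 Δy=+1 Δt=3 [ok]
  3: Δx=+0 Δy=+2 Δt=3 [BAD: non-unit step]

first_bad_hop = 3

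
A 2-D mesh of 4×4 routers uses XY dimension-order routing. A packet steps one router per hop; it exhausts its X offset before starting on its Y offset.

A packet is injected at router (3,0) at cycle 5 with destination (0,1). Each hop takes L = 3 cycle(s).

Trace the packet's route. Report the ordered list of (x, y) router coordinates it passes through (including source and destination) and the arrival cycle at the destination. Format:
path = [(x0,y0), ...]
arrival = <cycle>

path = [(3,0), (2,0), (1,0), (0,0), (0,1)]
arrival = 17

t=5: at (3,0)
t=8: at (2,0) after W
t=11: at (1,0) after W
t=14: at (0,0) after W
t=17: at (0,1) after N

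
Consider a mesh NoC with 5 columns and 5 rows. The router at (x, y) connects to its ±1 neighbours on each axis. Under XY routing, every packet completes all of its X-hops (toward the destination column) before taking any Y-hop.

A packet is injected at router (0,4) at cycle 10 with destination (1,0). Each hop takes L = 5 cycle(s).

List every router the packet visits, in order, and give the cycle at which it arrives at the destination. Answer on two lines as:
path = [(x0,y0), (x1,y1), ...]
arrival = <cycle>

  0. router=(0,4) cycle=10 (inject)
  1. router=(1,4) cycle=15 dir=E
  2. router=(1,3) cycle=20 dir=S
  3. router=(1,2) cycle=25 dir=S
  4. router=(1,1) cycle=30 dir=S
  5. router=(1,0) cycle=35 dir=S

path = [(0,4), (1,4), (1,3), (1,2), (1,1), (1,0)]
arrival = 35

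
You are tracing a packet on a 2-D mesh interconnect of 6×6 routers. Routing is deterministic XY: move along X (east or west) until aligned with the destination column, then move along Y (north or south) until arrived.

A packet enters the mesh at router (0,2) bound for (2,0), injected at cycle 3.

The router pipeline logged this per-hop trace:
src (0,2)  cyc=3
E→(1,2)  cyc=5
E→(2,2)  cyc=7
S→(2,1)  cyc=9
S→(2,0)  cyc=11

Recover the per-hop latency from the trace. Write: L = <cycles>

Between hops 0 and 1 the cycle counter advances 5 − 3 = 2.
Each hop adds L, hence L = 2.

L = 2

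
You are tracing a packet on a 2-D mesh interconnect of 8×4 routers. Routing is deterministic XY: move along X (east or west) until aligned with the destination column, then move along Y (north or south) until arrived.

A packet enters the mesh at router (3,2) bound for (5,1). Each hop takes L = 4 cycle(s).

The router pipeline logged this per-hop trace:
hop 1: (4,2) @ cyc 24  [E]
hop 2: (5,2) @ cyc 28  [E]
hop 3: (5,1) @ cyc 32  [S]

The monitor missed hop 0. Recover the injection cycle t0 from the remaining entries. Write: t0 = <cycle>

Hop 1 reached at cycle 24; hop k is at t0 + k·L.
t0 = cyc[1] − L = 24 − 4 = 20.

t0 = 20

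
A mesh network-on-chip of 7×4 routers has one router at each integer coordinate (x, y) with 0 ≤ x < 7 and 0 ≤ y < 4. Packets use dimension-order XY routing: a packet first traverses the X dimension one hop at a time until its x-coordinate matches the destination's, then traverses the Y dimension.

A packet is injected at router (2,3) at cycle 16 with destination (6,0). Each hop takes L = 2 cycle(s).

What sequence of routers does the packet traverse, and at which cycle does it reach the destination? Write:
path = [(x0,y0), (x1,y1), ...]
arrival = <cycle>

path = [(2,3), (3,3), (4,3), (5,3), (6,3), (6,2), (6,1), (6,0)]
arrival = 30

#0 — 2,3 | c16
#1 — 3,3 | c18 | E
#2 — 4,3 | c20 | E
#3 — 5,3 | c22 | E
#4 — 6,3 | c24 | E
#5 — 6,2 | c26 | S
#6 — 6,1 | c28 | S
#7 — 6,0 | c30 | S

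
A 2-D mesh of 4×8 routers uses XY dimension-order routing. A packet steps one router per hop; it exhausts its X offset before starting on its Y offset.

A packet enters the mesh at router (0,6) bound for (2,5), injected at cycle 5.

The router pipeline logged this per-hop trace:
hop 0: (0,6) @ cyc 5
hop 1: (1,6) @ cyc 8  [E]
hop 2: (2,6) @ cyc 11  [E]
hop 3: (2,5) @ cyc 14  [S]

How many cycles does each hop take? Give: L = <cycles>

L = 3

Δcyc across hop 0→1: 8 − 5 = 3.
That increment is L by definition: L = 3.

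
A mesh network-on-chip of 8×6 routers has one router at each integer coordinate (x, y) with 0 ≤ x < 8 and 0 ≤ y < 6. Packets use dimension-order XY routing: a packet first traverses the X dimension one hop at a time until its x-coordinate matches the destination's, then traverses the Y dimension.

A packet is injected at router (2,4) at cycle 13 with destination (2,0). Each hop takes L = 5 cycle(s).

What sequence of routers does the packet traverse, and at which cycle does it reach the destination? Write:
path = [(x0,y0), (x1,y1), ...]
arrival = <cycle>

src (2,4)  cyc=13
S→(2,3)  cyc=18
S→(2,2)  cyc=23
S→(2,1)  cyc=28
S→(2,0)  cyc=33

path = [(2,4), (2,3), (2,2), (2,1), (2,0)]
arrival = 33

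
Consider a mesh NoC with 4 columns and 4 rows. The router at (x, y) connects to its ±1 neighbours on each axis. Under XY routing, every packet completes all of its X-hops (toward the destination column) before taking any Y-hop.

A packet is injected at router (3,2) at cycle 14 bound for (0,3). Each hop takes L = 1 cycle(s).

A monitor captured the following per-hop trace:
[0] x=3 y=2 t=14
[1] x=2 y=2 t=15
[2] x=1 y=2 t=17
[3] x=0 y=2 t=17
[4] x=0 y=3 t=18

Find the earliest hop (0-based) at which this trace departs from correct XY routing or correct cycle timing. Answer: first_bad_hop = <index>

[1] (-1,+0) / 1c ⇒ ok
[2] (-1,+0) / 2c ⇒ BAD: Δcyc=2≠L

first_bad_hop = 2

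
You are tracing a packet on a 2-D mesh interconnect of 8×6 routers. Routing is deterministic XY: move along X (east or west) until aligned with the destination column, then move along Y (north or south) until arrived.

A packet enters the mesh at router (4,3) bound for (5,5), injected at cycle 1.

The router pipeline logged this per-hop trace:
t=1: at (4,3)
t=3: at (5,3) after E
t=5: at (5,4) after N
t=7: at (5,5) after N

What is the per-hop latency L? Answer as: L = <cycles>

Between hops 0 and 1 the cycle counter advances 3 − 1 = 2.
That increment is L by definition: L = 2.

L = 2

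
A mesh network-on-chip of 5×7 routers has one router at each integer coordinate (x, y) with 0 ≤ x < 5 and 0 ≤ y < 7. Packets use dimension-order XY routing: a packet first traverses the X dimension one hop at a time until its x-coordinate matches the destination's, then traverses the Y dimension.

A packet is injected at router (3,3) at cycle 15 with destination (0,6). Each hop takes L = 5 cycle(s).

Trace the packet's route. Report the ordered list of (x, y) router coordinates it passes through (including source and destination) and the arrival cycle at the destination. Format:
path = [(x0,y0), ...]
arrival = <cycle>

path = [(3,3), (2,3), (1,3), (0,3), (0,4), (0,5), (0,6)]
arrival = 45

#0 — 3,3 | c15
#1 — 2,3 | c20 | W
#2 — 1,3 | c25 | W
#3 — 0,3 | c30 | W
#4 — 0,4 | c35 | N
#5 — 0,5 | c40 | N
#6 — 0,6 | c45 | N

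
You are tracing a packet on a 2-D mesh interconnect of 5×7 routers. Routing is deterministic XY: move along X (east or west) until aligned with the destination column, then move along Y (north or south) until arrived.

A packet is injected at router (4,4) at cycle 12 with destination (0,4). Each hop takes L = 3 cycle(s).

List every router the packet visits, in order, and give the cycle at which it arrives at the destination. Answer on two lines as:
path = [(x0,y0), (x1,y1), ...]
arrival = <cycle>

src (4,4)  cyc=12
W→(3,4)  cyc=15
W→(2,4)  cyc=18
W→(1,4)  cyc=21
W→(0,4)  cyc=24

path = [(4,4), (3,4), (2,4), (1,4), (0,4)]
arrival = 24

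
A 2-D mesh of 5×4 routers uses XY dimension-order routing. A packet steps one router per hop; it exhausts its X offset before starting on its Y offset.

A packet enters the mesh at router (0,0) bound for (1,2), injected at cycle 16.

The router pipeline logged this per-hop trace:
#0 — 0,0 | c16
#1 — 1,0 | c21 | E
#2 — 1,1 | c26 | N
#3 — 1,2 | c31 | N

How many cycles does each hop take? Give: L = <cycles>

Between hops 0 and 1 the cycle counter advances 21 − 16 = 5.
One hop costs L cycles, so L = 5.

L = 5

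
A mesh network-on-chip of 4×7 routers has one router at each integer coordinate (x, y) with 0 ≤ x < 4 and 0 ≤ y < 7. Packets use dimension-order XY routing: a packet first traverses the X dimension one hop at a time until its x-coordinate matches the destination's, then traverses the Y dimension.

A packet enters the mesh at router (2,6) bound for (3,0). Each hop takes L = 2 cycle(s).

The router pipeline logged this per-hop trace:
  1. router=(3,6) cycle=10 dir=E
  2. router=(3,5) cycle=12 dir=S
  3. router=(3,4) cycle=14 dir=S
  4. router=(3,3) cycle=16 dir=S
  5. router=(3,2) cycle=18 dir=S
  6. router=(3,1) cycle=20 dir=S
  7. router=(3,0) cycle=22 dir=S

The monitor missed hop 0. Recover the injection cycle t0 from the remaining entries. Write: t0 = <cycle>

t0 = 8

cyc[1] = 10 and cyc[k] = t0 + k·L for every k.
t0 = cyc[1] − L = 10 − 2 = 8.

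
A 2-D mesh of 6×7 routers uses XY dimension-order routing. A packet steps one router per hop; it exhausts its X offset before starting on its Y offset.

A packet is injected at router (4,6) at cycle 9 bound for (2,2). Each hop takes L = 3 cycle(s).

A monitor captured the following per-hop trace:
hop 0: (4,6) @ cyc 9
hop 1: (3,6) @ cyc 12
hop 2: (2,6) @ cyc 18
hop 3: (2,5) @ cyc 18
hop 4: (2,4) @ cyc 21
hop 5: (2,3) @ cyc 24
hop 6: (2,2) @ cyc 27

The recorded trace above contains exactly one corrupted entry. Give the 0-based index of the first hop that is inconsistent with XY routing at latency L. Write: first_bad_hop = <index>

first_bad_hop = 2

  1: Δx=-1 Δy=+0 Δt=3 [ok]
  2: Δx=-1 Δy=+0 Δt=6 [BAD: Δcyc=6≠L]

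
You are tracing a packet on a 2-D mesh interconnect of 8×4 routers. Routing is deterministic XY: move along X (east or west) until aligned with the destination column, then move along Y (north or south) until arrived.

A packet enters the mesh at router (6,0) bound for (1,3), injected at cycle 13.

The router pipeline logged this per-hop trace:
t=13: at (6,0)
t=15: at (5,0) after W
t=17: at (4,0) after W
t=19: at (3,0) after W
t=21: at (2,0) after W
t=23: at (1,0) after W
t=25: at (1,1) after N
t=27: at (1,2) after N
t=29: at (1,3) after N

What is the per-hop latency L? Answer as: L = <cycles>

L = 2

Between hops 0 and 1 the cycle counter advances 15 − 13 = 2.
One hop costs L cycles, so L = 2.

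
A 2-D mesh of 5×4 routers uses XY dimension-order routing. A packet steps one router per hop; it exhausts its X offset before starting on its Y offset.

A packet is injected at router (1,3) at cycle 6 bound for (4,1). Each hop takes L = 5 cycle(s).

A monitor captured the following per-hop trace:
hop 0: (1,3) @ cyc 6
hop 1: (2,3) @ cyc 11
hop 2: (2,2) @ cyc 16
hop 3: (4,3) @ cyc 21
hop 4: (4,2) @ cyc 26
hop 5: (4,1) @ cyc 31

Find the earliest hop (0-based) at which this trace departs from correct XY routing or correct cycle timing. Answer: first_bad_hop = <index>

hop 1: step (+1,+0), +5 cyc — ok
hop 2: step (+0,-1), +5 cyc — BAD: Y-move but x=2≠4

first_bad_hop = 2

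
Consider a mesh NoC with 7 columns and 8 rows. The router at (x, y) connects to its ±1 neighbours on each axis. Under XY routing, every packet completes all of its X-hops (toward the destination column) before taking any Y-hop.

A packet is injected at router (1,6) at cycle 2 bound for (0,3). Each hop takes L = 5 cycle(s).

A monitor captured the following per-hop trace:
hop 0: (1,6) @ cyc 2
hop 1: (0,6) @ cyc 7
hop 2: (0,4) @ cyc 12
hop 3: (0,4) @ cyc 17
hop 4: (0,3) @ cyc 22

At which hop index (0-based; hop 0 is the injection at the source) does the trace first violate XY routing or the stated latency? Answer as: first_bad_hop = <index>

hop 1: step (-1,+0), +5 cyc — ok
hop 2: step (+0,-2), +5 cyc — BAD: non-unit step

first_bad_hop = 2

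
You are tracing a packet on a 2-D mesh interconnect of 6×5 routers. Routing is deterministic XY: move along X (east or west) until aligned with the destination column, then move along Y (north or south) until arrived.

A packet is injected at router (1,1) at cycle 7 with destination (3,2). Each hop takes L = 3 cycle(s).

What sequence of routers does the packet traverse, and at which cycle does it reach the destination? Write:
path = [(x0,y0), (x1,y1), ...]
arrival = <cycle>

src (1,1)  cyc=7
E→(2,1)  cyc=10
E→(3,1)  cyc=13
N→(3,2)  cyc=16

path = [(1,1), (2,1), (3,1), (3,2)]
arrival = 16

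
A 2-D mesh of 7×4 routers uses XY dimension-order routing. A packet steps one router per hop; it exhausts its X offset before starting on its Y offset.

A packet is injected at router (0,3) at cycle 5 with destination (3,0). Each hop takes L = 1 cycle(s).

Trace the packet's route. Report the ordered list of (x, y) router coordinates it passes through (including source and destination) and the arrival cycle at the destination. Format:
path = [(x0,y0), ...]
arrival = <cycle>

#0 — 0,3 | c5
#1 — 1,3 | c6 | E
#2 — 2,3 | c7 | E
#3 — 3,3 | c8 | E
#4 — 3,2 | c9 | S
#5 — 3,1 | c10 | S
#6 — 3,0 | c11 | S

path = [(0,3), (1,3), (2,3), (3,3), (3,2), (3,1), (3,0)]
arrival = 11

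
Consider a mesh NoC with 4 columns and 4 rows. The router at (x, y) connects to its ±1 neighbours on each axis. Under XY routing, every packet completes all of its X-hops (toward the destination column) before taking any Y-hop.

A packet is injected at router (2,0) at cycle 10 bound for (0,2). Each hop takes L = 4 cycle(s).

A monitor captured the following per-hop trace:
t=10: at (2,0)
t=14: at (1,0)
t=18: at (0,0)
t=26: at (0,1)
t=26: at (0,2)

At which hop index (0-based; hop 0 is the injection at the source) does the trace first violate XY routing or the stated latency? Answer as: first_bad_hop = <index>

first_bad_hop = 3

check 1→ d=(-1,0) cyc+4: ok
check 2→ d=(-1,0) cyc+4: ok
check 3→ d=(0,1) cyc+8: BAD: Δcyc=8≠L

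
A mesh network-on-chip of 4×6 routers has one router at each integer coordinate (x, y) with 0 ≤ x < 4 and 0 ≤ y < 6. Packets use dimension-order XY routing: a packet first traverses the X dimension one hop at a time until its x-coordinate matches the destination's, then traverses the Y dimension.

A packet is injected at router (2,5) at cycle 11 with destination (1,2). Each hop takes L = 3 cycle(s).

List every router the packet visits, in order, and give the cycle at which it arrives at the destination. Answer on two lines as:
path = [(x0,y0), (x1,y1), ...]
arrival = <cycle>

path = [(2,5), (1,5), (1,4), (1,3), (1,2)]
arrival = 23

t=11: at (2,5)
t=14: at (1,5) after W
t=17: at (1,4) after S
t=20: at (1,3) after S
t=23: at (1,2) after S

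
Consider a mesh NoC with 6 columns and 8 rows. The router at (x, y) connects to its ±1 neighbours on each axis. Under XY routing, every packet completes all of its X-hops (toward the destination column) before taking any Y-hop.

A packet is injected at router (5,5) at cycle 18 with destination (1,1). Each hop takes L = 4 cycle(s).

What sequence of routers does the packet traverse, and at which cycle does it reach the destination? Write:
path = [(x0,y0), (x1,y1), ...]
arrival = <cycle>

path = [(5,5), (4,5), (3,5), (2,5), (1,5), (1,4), (1,3), (1,2), (1,1)]
arrival = 50

  0. router=(5,5) cycle=18 (inject)
  1. router=(4,5) cycle=22 dir=W
  2. router=(3,5) cycle=26 dir=W
  3. router=(2,5) cycle=30 dir=W
  4. router=(1,5) cycle=34 dir=W
  5. router=(1,4) cycle=38 dir=S
  6. router=(1,3) cycle=42 dir=S
  7. router=(1,2) cycle=46 dir=S
  8. router=(1,1) cycle=50 dir=S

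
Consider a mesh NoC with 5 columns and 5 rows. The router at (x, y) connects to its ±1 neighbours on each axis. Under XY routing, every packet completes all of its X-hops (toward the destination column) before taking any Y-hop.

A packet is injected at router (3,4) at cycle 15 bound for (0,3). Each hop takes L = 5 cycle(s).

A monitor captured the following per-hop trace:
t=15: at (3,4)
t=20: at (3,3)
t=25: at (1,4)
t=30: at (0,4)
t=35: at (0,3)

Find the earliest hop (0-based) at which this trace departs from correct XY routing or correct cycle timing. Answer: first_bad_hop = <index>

hop 1: step (+0,-1), +5 cyc — BAD: Y-move but x=3≠0

first_bad_hop = 1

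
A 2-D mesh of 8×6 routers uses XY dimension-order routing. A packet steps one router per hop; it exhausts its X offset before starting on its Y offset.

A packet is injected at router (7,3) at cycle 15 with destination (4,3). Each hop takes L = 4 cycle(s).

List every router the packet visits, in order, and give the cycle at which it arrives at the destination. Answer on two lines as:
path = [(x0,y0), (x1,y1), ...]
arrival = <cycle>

t=15: at (7,3)
t=19: at (6,3) after W
t=23: at (5,3) after W
t=27: at (4,3) after W

path = [(7,3), (6,3), (5,3), (4,3)]
arrival = 27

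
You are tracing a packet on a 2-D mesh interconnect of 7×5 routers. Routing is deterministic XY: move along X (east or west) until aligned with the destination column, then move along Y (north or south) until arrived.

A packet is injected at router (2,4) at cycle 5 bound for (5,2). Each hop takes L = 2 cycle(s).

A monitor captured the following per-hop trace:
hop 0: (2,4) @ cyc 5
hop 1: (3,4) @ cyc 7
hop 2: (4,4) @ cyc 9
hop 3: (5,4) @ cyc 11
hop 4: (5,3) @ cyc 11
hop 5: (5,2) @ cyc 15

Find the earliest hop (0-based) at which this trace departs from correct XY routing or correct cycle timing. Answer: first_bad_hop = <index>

[1] (+1,+0) / 2c ⇒ ok
[2] (+1,+0) / 2c ⇒ ok
[3] (+1,+0) / 2c ⇒ ok
[4] (+0,-1) / 0c ⇒ BAD: Δcyc=0≠L

first_bad_hop = 4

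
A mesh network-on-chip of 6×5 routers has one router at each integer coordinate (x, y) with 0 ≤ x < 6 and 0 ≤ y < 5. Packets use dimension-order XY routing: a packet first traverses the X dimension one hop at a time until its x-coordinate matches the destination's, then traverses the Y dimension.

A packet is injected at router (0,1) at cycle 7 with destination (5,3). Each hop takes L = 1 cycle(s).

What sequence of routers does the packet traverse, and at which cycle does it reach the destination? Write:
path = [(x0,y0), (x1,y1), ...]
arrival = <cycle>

hop 0: (0,1) @ cyc 7
hop 1: (1,1) @ cyc 8  [E]
hop 2: (2,1) @ cyc 9  [E]
hop 3: (3,1) @ cyc 10  [E]
hop 4: (4,1) @ cyc 11  [E]
hop 5: (5,1) @ cyc 12  [E]
hop 6: (5,2) @ cyc 13  [N]
hop 7: (5,3) @ cyc 14  [N]

path = [(0,1), (1,1), (2,1), (3,1), (4,1), (5,1), (5,2), (5,3)]
arrival = 14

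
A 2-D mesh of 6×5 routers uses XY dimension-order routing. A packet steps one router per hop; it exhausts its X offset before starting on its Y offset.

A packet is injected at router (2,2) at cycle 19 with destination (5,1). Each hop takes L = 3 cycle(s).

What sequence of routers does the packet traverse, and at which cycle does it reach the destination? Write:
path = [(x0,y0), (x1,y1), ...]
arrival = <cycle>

path = [(2,2), (3,2), (4,2), (5,2), (5,1)]
arrival = 31

hop 0: (2,2) @ cyc 19
hop 1: (3,2) @ cyc 22  [E]
hop 2: (4,2) @ cyc 25  [E]
hop 3: (5,2) @ cyc 28  [E]
hop 4: (5,1) @ cyc 31  [S]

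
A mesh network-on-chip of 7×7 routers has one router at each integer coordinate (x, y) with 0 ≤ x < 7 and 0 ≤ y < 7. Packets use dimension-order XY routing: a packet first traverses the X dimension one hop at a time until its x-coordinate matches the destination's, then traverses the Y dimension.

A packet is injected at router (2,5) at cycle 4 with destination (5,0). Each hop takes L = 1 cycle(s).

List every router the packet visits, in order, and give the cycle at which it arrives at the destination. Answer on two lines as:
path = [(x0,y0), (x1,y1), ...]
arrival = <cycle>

t=4: at (2,5)
t=5: at (3,5) after E
t=6: at (4,5) after E
t=7: at (5,5) after E
t=8: at (5,4) after S
t=9: at (5,3) after S
t=10: at (5,2) after S
t=11: at (5,1) after S
t=12: at (5,0) after S

path = [(2,5), (3,5), (4,5), (5,5), (5,4), (5,3), (5,2), (5,1), (5,0)]
arrival = 12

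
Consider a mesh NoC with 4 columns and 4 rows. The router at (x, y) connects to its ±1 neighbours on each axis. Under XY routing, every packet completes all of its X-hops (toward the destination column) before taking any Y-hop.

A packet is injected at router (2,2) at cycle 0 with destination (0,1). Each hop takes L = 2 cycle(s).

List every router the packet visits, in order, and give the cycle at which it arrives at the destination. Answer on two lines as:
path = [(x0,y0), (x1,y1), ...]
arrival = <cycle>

path = [(2,2), (1,2), (0,2), (0,1)]
arrival = 6

#0 — 2,2 | c0
#1 — 1,2 | c2 | W
#2 — 0,2 | c4 | W
#3 — 0,1 | c6 | S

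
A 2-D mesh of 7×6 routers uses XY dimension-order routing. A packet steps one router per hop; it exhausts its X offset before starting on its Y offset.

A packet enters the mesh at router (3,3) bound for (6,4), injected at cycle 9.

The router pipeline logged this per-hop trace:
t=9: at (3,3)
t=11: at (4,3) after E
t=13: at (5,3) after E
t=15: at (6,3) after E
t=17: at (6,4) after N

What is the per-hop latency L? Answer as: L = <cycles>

L = 2

cyc[1] − cyc[0] = 11 − 9 = 2.
One hop costs L cycles, so L = 2.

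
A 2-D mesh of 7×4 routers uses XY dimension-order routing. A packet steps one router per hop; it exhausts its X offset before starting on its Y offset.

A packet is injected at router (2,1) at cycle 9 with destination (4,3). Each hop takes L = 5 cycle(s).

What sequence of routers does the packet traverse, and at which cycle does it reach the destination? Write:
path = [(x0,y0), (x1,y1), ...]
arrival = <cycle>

  0. router=(2,1) cycle=9 (inject)
  1. router=(3,1) cycle=14 dir=E
  2. router=(4,1) cycle=19 dir=E
  3. router=(4,2) cycle=24 dir=N
  4. router=(4,3) cycle=29 dir=N

path = [(2,1), (3,1), (4,1), (4,2), (4,3)]
arrival = 29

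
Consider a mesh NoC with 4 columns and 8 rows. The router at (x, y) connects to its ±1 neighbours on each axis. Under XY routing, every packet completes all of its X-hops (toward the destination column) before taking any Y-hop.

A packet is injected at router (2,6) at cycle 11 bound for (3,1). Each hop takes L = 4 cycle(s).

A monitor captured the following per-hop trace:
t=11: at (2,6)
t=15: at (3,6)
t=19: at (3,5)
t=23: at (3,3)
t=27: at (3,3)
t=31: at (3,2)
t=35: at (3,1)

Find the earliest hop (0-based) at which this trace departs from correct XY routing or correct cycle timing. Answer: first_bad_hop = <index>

  1: Δx=+1 Δy=+0 Δt=4 [ok]
  2: Δx=+0 Δy=-1 Δt=4 [ok]
  3: Δx=+0 Δy=-2 Δt=4 [BAD: non-unit step]

first_bad_hop = 3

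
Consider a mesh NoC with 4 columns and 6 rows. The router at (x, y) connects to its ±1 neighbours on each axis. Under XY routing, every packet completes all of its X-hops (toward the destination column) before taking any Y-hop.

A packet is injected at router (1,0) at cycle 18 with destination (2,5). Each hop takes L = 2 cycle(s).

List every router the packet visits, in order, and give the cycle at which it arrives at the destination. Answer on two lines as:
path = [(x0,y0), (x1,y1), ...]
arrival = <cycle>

src (1,0)  cyc=18
E→(2,0)  cyc=20
N→(2,1)  cyc=22
N→(2,2)  cyc=24
N→(2,3)  cyc=26
N→(2,4)  cyc=28
N→(2,5)  cyc=30

path = [(1,0), (2,0), (2,1), (2,2), (2,3), (2,4), (2,5)]
arrival = 30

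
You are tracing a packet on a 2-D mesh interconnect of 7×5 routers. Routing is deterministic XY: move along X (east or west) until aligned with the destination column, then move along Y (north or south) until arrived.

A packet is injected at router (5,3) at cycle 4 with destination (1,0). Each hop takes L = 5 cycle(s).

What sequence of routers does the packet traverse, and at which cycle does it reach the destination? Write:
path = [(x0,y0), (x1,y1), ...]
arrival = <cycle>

path = [(5,3), (4,3), (3,3), (2,3), (1,3), (1,2), (1,1), (1,0)]
arrival = 39

[0] x=5 y=3 t=4
[1] x=4 y=3 t=9 →W
[2] x=3 y=3 t=14 →W
[3] x=2 y=3 t=19 →W
[4] x=1 y=3 t=24 →W
[5] x=1 y=2 t=29 →S
[6] x=1 y=1 t=34 →S
[7] x=1 y=0 t=39 →S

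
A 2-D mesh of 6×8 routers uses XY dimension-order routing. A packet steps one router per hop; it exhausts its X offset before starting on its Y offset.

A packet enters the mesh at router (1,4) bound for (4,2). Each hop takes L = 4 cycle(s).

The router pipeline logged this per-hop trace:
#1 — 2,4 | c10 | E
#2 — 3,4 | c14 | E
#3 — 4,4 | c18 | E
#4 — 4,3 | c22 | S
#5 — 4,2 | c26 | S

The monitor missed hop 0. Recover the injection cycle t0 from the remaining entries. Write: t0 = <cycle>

At hop 1 the cycle is 10; in general cyc_k = t0 + kL.
So t0 = 10 − 1·4 = 6.

t0 = 6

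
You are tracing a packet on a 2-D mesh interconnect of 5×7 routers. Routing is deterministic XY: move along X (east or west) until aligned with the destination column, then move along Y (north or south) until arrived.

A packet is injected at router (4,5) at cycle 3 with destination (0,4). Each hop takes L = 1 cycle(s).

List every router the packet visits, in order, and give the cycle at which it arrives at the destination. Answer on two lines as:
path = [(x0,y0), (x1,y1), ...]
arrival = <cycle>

src (4,5)  cyc=3
W→(3,5)  cyc=4
W→(2,5)  cyc=5
W→(1,5)  cyc=6
W→(0,5)  cyc=7
S→(0,4)  cyc=8

path = [(4,5), (3,5), (2,5), (1,5), (0,5), (0,4)]
arrival = 8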